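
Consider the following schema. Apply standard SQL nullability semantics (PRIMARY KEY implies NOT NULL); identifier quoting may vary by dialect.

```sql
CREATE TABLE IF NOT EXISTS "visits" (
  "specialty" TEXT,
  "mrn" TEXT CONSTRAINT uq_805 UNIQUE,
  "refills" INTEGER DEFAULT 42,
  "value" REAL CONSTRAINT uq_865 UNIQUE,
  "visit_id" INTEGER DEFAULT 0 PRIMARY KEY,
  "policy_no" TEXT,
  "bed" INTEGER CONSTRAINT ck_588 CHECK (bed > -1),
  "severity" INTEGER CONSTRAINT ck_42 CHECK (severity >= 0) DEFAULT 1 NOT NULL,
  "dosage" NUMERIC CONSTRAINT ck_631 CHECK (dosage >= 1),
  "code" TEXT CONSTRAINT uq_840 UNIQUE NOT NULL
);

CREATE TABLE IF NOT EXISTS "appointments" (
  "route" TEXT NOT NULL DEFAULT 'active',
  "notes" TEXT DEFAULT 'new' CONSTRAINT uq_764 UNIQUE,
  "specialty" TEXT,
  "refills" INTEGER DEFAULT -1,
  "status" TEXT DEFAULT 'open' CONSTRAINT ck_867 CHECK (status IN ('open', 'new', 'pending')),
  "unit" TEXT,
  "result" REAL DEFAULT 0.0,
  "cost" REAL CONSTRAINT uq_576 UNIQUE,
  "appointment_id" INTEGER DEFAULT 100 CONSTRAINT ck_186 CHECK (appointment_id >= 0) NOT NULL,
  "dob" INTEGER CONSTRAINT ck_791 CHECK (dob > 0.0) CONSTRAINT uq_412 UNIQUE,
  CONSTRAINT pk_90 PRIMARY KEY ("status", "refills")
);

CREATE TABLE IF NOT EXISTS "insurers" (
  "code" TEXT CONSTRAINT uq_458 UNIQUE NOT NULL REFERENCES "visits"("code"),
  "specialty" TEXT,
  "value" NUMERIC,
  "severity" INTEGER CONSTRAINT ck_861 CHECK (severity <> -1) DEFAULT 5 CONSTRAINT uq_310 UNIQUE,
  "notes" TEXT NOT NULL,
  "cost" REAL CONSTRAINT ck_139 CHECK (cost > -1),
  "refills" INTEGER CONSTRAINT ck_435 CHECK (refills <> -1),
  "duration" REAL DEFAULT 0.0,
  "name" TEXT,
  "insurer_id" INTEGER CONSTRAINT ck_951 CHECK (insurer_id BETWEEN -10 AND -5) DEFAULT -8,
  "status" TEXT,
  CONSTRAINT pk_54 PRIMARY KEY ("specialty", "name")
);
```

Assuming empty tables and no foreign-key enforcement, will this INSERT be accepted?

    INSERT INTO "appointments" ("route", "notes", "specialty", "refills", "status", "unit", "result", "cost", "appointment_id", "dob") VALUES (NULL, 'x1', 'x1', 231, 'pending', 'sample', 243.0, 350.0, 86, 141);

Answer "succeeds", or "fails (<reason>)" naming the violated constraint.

fails (NOT NULL on route)

route is explicitly set to NULL, but route is declared NOT NULL.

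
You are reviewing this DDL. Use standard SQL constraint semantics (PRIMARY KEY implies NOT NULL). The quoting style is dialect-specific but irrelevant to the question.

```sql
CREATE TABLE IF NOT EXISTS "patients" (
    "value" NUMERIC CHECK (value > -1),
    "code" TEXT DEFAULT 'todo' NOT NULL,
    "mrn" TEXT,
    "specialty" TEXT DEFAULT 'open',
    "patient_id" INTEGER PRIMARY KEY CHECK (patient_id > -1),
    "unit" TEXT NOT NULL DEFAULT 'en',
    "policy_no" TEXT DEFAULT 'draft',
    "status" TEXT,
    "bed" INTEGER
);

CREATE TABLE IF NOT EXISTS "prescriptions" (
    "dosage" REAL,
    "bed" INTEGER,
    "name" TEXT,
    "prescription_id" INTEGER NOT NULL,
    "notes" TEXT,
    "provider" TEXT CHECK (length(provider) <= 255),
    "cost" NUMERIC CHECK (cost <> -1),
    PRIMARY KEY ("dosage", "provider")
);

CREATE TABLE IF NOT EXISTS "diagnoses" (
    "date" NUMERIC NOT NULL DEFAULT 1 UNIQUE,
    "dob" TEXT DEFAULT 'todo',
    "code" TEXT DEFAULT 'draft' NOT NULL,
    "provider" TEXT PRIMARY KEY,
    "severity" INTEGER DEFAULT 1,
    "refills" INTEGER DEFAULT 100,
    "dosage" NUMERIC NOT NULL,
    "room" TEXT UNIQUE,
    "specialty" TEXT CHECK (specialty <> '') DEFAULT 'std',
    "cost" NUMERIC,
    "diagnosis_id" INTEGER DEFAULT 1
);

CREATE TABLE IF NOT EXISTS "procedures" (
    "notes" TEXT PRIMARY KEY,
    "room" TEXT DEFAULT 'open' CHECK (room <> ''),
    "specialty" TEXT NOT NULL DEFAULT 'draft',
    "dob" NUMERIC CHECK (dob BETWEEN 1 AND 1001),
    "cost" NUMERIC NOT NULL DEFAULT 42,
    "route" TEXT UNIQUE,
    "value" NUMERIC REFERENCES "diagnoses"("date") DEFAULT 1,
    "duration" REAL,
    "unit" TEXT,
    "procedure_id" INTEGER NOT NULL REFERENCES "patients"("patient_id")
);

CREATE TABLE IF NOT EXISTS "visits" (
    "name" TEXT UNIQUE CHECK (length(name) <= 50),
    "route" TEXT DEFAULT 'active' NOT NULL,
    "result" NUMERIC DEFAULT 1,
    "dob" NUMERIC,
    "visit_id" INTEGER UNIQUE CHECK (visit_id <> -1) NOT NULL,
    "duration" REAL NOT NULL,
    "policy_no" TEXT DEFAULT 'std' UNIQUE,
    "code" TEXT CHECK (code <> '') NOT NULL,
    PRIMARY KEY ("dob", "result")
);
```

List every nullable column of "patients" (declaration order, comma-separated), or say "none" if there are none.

value, mrn, specialty, policy_no, status, bed

- value: CHECK does not forbid NULL (a CHECK constraint passes when its expression is NULL) → nullable.
- code: declared NOT NULL → not nullable.
- mrn: no NOT NULL constraint applies → nullable.
- specialty: DEFAULT only fills an omitted column; an explicit NULL is still allowed → nullable.
- patient_id: part of the PRIMARY KEY, which implies NOT NULL → not nullable.
- unit: declared NOT NULL → not nullable.
- policy_no: DEFAULT only fills an omitted column; an explicit NULL is still allowed → nullable.
- status: no NOT NULL constraint applies → nullable.
- bed: no NOT NULL constraint applies → nullable.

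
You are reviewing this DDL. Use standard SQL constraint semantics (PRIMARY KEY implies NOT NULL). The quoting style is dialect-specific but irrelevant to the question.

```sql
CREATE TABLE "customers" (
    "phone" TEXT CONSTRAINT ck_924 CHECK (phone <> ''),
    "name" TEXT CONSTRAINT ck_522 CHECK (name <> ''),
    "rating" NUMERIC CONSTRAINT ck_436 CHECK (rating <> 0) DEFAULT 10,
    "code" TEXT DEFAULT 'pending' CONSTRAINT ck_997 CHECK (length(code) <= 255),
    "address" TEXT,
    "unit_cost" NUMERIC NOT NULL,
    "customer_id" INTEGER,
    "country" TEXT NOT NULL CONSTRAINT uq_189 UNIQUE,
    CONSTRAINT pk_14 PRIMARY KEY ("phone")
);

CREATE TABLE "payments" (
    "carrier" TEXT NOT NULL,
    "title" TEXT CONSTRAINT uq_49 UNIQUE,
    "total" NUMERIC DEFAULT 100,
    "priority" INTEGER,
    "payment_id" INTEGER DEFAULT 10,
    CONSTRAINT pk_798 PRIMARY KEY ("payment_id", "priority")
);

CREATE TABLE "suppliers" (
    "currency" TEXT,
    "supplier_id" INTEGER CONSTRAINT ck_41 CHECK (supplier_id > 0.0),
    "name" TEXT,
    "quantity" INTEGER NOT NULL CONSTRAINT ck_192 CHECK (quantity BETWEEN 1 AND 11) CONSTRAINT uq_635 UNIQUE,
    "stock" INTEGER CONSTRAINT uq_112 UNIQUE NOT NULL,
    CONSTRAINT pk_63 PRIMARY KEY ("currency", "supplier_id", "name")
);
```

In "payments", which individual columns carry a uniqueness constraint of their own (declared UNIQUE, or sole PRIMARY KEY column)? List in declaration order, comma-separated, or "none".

- carrier: no UNIQUE or single-column PK constraint.
- title: declared UNIQUE → unique.
- total: no UNIQUE or single-column PK constraint.
- priority: part of a composite PRIMARY KEY — only the tuple is unique, not this column on its own.
- payment_id: part of a composite PRIMARY KEY — only the tuple is unique, not this column on its own.

title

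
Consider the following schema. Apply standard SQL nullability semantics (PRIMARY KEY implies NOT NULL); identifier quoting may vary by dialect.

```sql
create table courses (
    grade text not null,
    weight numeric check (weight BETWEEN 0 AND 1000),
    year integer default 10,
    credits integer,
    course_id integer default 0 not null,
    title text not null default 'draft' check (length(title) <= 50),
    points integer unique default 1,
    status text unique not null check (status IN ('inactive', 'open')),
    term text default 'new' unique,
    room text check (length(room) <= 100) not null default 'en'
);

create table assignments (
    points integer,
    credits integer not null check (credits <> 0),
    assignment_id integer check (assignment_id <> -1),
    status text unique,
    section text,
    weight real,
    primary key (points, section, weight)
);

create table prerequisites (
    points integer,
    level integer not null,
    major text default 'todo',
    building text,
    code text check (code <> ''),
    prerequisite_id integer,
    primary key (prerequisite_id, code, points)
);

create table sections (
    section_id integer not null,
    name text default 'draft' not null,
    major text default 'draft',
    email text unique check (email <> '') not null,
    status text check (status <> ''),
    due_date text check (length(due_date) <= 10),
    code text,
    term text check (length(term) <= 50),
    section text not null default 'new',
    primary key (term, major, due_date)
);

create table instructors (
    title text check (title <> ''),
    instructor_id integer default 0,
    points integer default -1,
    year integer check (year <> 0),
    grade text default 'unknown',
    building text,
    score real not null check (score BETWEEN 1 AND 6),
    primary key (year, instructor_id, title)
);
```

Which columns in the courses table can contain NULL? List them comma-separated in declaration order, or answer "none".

- grade: declared NOT NULL → not nullable.
- weight: CHECK does not forbid NULL (a CHECK constraint passes when its expression is NULL) → nullable.
- year: DEFAULT only fills an omitted column; an explicit NULL is still allowed → nullable.
- credits: no NOT NULL constraint applies → nullable.
- course_id: declared NOT NULL → not nullable.
- title: declared NOT NULL → not nullable.
- points: UNIQUE does not imply NOT NULL → nullable.
- status: declared NOT NULL → not nullable.
- term: UNIQUE does not imply NOT NULL → nullable.
- room: declared NOT NULL → not nullable.

weight, year, credits, points, term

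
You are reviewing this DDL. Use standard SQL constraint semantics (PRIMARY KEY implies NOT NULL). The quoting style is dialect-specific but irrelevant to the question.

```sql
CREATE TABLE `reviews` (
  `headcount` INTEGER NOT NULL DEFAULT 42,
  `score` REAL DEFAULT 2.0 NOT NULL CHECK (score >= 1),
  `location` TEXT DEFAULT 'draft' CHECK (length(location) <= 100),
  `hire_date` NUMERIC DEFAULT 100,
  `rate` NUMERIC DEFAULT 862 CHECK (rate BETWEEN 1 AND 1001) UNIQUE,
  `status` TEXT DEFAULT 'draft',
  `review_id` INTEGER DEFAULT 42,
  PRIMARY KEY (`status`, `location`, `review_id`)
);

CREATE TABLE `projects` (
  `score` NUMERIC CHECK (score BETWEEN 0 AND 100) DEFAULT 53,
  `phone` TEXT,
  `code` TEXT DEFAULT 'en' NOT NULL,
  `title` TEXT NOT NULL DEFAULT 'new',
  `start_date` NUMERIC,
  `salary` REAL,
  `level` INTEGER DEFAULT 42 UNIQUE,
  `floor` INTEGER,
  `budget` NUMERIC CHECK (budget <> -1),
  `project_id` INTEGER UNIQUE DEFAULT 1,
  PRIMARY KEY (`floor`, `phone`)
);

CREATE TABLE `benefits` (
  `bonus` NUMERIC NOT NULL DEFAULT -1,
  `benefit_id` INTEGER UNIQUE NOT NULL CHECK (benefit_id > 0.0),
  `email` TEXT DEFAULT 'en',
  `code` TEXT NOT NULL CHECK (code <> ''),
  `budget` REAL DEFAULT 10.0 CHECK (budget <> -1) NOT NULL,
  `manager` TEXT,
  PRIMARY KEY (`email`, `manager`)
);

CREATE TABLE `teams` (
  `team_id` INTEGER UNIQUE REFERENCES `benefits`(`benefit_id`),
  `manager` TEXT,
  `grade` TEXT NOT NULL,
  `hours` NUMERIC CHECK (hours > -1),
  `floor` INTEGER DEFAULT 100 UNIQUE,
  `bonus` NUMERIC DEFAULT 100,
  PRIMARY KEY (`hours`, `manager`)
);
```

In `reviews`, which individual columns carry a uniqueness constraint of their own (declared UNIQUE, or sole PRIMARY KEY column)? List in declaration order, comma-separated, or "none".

rate

- headcount: no UNIQUE or single-column PK constraint.
- score: no UNIQUE or single-column PK constraint.
- location: part of a composite PRIMARY KEY — only the tuple is unique, not this column on its own.
- hire_date: no UNIQUE or single-column PK constraint.
- rate: declared UNIQUE → unique.
- status: part of a composite PRIMARY KEY — only the tuple is unique, not this column on its own.
- review_id: part of a composite PRIMARY KEY — only the tuple is unique, not this column on its own.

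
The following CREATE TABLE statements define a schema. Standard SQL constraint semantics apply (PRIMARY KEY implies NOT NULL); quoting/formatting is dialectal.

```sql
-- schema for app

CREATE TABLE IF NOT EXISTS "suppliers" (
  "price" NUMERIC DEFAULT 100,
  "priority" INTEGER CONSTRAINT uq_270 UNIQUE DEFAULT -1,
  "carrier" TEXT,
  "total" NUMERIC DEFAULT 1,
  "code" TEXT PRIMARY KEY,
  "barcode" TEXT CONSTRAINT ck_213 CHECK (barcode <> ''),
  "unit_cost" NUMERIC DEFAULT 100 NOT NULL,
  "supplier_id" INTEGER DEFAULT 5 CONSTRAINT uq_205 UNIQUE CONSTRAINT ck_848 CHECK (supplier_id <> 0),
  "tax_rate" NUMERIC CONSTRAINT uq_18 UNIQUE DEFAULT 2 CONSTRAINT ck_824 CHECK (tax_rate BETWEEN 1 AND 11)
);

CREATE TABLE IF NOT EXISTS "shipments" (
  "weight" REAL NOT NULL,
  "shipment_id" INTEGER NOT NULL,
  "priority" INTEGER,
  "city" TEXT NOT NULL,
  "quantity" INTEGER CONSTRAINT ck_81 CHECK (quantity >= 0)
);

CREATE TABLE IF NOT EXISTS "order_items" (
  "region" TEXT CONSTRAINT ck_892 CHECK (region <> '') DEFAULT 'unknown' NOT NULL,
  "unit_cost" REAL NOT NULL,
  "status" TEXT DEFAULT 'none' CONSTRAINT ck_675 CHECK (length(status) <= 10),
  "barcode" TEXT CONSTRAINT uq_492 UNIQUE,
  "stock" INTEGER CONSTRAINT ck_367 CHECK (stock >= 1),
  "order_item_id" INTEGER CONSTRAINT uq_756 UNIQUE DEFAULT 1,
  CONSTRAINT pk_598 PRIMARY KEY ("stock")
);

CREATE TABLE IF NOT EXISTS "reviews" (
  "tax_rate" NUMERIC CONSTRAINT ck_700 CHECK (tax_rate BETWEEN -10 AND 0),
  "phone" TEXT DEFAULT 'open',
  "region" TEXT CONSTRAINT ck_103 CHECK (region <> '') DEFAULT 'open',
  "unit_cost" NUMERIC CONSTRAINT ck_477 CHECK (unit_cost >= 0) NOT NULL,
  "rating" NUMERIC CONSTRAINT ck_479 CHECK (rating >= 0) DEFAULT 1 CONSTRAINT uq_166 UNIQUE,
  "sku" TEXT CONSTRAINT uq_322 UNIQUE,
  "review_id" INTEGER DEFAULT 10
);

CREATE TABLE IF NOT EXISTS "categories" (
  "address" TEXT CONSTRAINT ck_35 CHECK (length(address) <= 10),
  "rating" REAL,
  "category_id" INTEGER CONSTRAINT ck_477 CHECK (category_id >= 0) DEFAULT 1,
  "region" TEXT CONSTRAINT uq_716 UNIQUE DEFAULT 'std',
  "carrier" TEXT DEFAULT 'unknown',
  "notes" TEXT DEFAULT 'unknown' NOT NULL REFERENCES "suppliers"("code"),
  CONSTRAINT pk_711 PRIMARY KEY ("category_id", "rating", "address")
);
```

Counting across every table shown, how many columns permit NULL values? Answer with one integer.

suppliers: 7 nullable (price, priority, carrier, total, barcode, supplier_id, tax_rate — PK (code) and explicit NOT NULL columns excluded).
shipments: 2 nullable (priority, quantity — PK none and explicit NOT NULL columns excluded).
order_items: 3 nullable (status, barcode, order_item_id — PK (stock) and explicit NOT NULL columns excluded).
reviews: 6 nullable (tax_rate, phone, region, rating, sku, review_id — PK none and explicit NOT NULL columns excluded).
categories: 2 nullable (region, carrier — PK (category_id, rating, address) and explicit NOT NULL columns excluded).
Total: 7 + 2 + 3 + 6 + 2 = 20.

20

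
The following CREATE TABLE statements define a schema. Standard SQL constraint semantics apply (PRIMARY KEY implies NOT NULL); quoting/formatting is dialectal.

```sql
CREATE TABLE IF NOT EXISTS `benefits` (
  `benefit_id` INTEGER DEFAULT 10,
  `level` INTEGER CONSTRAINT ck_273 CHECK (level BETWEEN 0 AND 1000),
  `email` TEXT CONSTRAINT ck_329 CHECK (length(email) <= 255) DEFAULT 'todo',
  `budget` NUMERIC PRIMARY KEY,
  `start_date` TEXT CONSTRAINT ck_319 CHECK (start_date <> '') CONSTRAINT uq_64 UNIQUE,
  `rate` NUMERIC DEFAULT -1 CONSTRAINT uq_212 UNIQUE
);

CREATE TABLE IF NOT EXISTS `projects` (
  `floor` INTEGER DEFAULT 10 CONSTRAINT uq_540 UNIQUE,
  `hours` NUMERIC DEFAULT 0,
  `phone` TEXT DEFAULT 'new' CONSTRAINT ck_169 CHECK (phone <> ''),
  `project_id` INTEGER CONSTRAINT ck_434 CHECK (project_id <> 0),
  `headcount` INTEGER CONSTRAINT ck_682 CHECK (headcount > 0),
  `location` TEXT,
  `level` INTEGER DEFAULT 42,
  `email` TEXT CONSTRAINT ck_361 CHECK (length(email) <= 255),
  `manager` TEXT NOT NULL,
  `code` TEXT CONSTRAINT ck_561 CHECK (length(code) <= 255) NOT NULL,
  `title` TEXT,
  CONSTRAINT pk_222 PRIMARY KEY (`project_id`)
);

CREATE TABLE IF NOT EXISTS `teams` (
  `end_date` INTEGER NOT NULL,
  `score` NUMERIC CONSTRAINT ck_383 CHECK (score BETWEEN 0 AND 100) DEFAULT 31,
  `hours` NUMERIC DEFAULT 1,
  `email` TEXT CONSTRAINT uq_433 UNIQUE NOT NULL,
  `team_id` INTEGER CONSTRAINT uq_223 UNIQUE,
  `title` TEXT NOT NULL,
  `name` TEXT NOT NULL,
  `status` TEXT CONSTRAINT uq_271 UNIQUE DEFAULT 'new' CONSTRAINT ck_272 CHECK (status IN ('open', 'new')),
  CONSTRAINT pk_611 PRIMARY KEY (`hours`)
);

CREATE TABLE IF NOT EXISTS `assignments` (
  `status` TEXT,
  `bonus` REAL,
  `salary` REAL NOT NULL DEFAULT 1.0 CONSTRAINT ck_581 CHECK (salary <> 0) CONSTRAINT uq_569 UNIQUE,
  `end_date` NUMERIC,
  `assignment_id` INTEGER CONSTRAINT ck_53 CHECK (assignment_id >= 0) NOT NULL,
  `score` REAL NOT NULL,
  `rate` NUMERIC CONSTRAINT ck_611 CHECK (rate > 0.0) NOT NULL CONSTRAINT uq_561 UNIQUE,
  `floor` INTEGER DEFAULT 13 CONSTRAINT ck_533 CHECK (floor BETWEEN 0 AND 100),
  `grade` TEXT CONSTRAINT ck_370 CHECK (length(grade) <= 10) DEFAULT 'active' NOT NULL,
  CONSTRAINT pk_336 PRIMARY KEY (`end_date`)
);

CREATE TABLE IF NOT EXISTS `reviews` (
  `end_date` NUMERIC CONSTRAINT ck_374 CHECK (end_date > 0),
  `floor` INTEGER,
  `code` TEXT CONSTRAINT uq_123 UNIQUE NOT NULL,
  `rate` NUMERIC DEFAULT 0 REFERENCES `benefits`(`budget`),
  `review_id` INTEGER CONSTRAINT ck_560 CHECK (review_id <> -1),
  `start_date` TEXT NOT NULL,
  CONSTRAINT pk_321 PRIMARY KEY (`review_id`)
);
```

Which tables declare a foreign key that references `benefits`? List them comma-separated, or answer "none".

- reviews.rate references benefits(budget).

reviews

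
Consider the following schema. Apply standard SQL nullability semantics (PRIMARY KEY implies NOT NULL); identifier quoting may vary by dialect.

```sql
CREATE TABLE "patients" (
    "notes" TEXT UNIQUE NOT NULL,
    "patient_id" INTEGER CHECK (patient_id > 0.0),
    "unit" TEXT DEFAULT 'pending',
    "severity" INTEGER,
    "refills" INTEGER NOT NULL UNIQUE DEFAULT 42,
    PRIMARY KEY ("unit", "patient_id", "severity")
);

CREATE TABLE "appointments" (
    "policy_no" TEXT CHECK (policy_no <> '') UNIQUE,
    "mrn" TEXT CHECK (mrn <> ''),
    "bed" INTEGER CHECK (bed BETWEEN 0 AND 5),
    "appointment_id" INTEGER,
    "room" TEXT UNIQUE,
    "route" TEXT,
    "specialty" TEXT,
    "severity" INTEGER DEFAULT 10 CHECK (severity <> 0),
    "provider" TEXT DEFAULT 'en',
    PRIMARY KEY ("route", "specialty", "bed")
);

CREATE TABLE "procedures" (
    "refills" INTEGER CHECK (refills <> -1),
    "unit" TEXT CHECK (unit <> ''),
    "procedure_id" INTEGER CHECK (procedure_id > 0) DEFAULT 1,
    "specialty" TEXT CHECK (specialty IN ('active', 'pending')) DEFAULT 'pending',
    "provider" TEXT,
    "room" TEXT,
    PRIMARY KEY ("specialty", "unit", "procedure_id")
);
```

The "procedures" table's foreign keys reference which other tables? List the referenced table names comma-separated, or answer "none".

No column in procedures has a REFERENCES clause.

none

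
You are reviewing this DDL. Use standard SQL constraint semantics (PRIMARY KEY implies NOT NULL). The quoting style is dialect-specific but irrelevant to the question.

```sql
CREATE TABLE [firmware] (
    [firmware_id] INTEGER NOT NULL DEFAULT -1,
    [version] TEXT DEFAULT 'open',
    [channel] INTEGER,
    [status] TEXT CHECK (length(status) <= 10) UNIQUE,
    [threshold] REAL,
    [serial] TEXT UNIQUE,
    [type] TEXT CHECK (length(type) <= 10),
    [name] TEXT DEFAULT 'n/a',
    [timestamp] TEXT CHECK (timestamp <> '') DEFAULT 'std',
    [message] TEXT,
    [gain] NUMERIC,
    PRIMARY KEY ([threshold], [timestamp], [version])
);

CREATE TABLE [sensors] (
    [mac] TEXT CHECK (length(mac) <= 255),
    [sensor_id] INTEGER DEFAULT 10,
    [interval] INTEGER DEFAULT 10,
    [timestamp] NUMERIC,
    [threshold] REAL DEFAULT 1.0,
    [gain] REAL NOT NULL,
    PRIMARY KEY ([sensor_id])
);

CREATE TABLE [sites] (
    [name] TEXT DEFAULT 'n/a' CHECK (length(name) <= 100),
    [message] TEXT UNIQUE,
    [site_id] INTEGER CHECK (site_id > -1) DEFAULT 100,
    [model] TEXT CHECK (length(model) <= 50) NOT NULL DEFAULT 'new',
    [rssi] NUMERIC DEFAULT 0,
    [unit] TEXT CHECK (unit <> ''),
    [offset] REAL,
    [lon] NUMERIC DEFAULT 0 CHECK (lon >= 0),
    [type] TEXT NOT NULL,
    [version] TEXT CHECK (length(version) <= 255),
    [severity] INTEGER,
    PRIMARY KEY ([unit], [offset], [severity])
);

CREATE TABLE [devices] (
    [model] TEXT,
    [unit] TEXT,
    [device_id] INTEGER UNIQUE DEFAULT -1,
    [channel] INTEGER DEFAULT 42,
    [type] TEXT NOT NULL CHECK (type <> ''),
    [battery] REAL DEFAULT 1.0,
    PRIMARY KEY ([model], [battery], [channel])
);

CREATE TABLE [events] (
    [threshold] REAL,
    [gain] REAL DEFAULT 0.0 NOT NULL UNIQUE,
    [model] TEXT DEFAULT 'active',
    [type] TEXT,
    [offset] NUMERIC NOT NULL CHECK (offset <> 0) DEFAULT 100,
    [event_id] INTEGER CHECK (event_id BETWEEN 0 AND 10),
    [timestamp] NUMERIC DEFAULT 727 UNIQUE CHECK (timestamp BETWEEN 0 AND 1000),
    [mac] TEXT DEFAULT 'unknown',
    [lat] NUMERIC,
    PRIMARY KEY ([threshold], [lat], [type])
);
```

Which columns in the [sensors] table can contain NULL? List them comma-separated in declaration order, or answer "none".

- mac: CHECK does not forbid NULL (a CHECK constraint passes when its expression is NULL) → nullable.
- sensor_id: part of the PRIMARY KEY, which implies NOT NULL → not nullable.
- interval: DEFAULT only fills an omitted column; an explicit NULL is still allowed → nullable.
- timestamp: no NOT NULL constraint applies → nullable.
- threshold: DEFAULT only fills an omitted column; an explicit NULL is still allowed → nullable.
- gain: declared NOT NULL → not nullable.

mac, interval, timestamp, threshold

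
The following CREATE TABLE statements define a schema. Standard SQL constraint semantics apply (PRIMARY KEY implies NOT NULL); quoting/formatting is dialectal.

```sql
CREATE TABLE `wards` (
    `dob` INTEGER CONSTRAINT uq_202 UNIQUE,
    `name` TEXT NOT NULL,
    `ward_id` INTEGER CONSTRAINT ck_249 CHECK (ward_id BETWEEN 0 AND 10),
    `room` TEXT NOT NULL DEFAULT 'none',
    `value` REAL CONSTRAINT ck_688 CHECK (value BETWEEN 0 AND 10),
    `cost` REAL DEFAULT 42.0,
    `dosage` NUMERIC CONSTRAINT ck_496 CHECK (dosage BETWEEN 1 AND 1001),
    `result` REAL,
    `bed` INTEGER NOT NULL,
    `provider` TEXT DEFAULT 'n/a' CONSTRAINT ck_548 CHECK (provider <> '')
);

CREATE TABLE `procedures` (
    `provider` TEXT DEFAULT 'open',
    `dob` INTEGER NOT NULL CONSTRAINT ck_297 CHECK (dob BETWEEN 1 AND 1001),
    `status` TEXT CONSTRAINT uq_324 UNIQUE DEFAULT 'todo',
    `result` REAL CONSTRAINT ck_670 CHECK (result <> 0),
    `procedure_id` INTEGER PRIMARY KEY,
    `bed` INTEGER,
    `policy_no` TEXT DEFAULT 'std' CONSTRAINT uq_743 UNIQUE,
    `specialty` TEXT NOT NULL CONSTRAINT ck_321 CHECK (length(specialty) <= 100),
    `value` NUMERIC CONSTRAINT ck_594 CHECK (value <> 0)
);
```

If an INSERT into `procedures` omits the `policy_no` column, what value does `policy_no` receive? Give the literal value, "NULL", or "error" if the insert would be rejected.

'std'

policy_no has an explicit DEFAULT 'std'.
When the column is omitted from an INSERT, that default is used.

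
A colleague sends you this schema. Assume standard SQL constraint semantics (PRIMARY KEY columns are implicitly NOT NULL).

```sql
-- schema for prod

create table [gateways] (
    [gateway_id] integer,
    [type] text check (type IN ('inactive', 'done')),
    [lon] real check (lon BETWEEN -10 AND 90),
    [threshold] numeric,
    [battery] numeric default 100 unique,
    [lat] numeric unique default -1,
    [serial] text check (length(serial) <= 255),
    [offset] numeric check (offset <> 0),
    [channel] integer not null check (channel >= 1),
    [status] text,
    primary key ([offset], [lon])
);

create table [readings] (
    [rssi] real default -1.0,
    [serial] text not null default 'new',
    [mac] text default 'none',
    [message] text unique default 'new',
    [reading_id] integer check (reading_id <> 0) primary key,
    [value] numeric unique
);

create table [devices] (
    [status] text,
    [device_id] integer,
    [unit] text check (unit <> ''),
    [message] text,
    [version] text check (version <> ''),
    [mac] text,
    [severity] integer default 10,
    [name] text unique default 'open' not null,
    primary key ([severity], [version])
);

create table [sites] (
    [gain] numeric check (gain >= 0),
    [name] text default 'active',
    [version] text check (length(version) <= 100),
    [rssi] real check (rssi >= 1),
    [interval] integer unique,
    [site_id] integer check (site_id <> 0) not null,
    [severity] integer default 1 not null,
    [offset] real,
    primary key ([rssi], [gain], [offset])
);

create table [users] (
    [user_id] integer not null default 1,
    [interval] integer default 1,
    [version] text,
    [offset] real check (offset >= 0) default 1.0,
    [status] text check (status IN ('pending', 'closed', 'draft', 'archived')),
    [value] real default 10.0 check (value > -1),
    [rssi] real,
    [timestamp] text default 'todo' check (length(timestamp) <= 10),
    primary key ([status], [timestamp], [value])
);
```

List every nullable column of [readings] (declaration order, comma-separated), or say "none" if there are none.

- rssi: DEFAULT only fills an omitted column; an explicit NULL is still allowed → nullable.
- serial: declared NOT NULL → not nullable.
- mac: DEFAULT only fills an omitted column; an explicit NULL is still allowed → nullable.
- message: UNIQUE does not imply NOT NULL → nullable.
- reading_id: part of the PRIMARY KEY, which implies NOT NULL → not nullable.
- value: UNIQUE does not imply NOT NULL → nullable.

rssi, mac, message, value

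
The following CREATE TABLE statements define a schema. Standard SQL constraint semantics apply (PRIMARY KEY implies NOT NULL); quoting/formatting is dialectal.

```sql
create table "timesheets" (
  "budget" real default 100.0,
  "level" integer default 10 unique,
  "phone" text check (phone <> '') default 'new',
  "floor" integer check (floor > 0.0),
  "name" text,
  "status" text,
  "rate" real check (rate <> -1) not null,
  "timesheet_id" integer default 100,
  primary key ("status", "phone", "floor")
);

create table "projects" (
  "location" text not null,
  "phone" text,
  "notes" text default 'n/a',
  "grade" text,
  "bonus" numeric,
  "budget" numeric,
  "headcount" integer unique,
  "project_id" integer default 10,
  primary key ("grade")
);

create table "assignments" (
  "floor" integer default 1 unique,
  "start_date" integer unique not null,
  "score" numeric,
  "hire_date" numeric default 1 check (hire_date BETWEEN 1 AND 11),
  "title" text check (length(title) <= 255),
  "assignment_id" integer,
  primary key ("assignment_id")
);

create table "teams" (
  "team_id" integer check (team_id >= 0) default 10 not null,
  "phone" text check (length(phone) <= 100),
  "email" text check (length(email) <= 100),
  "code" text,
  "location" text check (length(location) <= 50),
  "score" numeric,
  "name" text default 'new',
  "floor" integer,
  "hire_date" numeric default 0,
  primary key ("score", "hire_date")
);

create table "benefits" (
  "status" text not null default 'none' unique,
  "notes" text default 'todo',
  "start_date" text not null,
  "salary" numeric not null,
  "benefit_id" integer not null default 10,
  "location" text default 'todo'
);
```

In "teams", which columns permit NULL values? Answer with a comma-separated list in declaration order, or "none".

phone, email, code, location, name, floor

- team_id: declared NOT NULL → not nullable.
- phone: CHECK does not forbid NULL (a CHECK constraint passes when its expression is NULL) → nullable.
- email: CHECK does not forbid NULL (a CHECK constraint passes when its expression is NULL) → nullable.
- code: no NOT NULL constraint applies → nullable.
- location: CHECK does not forbid NULL (a CHECK constraint passes when its expression is NULL) → nullable.
- score: part of the PRIMARY KEY, which implies NOT NULL → not nullable.
- name: DEFAULT only fills an omitted column; an explicit NULL is still allowed → nullable.
- floor: no NOT NULL constraint applies → nullable.
- hire_date: part of the PRIMARY KEY, which implies NOT NULL → not nullable.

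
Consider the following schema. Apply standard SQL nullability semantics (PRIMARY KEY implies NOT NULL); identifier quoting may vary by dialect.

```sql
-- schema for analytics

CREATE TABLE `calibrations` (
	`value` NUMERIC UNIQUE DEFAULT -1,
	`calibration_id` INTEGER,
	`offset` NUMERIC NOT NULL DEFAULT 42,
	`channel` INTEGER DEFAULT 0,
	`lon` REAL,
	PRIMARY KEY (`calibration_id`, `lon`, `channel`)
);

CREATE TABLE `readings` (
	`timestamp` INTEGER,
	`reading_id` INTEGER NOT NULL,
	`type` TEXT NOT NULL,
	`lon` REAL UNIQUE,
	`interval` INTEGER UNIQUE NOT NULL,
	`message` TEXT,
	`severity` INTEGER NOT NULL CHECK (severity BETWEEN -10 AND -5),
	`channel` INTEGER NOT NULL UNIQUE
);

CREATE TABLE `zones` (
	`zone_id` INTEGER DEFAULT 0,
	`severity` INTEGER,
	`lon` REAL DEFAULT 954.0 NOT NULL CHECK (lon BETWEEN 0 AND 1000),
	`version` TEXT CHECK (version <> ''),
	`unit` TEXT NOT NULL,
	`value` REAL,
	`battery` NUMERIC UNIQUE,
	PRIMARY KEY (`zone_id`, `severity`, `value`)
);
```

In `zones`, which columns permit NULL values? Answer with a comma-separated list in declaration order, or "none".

version, battery

- zone_id: part of the PRIMARY KEY, which implies NOT NULL → not nullable.
- severity: part of the PRIMARY KEY, which implies NOT NULL → not nullable.
- lon: declared NOT NULL → not nullable.
- version: CHECK does not forbid NULL (a CHECK constraint passes when its expression is NULL) → nullable.
- unit: declared NOT NULL → not nullable.
- value: part of the PRIMARY KEY, which implies NOT NULL → not nullable.
- battery: UNIQUE does not imply NOT NULL → nullable.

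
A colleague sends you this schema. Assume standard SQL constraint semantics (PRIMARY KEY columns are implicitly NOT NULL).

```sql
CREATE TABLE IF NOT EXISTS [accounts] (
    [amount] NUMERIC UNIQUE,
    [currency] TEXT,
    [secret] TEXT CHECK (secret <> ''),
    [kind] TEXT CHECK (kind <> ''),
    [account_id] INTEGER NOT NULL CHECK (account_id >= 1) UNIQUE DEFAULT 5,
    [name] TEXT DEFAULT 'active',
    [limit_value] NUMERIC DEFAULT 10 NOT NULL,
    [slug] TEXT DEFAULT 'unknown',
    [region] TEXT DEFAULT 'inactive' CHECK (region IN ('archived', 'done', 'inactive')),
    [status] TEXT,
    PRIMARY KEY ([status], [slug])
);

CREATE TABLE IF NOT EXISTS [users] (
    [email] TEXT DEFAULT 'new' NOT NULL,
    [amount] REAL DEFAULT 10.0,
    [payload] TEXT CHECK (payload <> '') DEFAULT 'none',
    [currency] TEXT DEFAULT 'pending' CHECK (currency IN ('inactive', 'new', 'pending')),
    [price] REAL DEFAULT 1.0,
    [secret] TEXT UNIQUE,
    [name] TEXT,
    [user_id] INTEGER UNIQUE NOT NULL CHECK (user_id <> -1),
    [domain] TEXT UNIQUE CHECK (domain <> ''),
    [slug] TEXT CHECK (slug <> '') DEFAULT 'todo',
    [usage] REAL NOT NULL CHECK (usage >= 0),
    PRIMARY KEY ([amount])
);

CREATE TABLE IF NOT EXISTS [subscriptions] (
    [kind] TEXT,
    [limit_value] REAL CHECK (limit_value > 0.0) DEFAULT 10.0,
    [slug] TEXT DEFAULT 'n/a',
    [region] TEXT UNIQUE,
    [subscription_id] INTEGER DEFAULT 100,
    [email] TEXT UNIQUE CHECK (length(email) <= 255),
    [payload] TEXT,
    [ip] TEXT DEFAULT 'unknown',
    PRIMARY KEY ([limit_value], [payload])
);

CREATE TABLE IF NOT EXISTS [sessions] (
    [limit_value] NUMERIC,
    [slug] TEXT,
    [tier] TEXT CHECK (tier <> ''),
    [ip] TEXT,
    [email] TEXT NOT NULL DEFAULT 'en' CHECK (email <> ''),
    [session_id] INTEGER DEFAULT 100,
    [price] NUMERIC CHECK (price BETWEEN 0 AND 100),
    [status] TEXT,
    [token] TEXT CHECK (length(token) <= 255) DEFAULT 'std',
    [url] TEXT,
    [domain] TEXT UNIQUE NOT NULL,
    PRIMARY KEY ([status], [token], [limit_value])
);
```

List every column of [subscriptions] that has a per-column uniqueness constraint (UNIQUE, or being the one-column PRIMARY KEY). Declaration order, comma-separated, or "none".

region, email

- kind: no UNIQUE or single-column PK constraint.
- limit_value: part of a composite PRIMARY KEY — only the tuple is unique, not this column on its own.
- slug: no UNIQUE or single-column PK constraint.
- region: declared UNIQUE → unique.
- subscription_id: no UNIQUE or single-column PK constraint.
- email: declared UNIQUE → unique.
- payload: part of a composite PRIMARY KEY — only the tuple is unique, not this column on its own.
- ip: no UNIQUE or single-column PK constraint.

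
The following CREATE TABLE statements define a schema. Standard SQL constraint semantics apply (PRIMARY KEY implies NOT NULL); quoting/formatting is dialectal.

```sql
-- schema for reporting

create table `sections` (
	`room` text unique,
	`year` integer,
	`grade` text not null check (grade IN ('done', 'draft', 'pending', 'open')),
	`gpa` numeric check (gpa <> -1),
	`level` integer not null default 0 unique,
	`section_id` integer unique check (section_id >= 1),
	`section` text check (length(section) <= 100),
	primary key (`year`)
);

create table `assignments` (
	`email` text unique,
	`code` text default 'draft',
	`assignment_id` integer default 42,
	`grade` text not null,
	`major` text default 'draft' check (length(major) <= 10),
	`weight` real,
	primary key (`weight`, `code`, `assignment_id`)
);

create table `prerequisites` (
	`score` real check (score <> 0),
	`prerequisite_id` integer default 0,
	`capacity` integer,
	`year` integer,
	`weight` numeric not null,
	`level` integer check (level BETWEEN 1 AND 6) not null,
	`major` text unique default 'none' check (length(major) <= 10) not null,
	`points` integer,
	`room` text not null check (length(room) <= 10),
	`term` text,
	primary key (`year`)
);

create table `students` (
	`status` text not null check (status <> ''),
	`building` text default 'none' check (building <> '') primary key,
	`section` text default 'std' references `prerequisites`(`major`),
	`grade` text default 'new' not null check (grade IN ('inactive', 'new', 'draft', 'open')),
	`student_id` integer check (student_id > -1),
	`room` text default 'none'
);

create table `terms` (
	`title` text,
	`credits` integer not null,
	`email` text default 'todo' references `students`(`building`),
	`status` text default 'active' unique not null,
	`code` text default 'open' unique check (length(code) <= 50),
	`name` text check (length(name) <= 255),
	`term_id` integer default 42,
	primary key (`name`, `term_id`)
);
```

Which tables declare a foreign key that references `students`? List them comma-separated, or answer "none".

- terms.email references students(building).

terms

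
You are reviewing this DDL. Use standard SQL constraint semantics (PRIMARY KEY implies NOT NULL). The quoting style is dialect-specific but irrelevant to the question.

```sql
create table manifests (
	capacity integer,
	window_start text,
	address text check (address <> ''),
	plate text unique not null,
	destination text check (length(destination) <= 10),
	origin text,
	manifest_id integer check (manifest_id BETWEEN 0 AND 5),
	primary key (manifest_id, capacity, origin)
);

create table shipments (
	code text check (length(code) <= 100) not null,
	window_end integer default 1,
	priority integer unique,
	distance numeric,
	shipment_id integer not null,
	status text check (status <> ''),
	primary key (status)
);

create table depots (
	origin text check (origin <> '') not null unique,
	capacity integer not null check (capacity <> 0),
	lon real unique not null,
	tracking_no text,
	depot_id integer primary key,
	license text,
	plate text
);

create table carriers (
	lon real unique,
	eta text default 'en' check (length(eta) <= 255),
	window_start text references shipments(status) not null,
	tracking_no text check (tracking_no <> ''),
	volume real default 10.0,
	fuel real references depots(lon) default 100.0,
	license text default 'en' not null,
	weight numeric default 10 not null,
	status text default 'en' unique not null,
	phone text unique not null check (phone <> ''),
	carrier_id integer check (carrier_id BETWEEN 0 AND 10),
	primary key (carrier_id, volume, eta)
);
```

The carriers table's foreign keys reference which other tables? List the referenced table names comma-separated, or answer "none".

shipments, depots

- window_start REFERENCES shipments(status).
- fuel REFERENCES depots(lon).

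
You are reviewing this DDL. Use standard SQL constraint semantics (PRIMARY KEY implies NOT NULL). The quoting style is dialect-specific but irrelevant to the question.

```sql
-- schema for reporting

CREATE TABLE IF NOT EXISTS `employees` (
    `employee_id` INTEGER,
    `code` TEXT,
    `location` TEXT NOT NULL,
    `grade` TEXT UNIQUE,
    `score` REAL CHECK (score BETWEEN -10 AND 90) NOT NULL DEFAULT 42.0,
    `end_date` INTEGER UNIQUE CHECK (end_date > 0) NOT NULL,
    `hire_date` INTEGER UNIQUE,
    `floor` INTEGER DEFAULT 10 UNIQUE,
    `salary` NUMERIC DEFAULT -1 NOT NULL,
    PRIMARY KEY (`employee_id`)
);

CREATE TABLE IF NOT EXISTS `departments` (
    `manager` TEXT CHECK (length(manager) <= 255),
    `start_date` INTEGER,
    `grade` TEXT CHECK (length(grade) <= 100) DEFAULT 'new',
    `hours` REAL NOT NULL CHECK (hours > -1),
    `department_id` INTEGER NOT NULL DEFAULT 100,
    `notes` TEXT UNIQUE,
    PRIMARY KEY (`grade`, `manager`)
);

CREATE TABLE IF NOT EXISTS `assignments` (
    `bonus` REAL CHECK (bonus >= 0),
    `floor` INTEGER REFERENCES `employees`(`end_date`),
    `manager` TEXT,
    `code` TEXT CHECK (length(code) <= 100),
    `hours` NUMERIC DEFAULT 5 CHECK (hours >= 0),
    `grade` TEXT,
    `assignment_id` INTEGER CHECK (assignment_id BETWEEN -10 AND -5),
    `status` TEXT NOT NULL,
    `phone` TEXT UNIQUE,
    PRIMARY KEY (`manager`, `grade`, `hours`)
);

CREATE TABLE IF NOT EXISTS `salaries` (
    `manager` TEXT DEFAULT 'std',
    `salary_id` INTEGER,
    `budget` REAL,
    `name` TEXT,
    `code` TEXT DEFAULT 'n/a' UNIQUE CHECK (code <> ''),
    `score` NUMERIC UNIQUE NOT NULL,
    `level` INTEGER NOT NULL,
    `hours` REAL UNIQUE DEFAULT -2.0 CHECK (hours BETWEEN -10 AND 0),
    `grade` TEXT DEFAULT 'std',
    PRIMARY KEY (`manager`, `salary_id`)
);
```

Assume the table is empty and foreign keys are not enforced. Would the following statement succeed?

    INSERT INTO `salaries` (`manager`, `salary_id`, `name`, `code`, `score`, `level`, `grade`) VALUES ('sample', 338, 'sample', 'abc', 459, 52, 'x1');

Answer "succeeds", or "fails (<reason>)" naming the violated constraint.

NOT NULL columns: level is supplied; manager is supplied; salary_id is supplied; score is supplied.
CHECK constraints: 'abc' satisfies (code <> '').
No constraint is violated.

succeeds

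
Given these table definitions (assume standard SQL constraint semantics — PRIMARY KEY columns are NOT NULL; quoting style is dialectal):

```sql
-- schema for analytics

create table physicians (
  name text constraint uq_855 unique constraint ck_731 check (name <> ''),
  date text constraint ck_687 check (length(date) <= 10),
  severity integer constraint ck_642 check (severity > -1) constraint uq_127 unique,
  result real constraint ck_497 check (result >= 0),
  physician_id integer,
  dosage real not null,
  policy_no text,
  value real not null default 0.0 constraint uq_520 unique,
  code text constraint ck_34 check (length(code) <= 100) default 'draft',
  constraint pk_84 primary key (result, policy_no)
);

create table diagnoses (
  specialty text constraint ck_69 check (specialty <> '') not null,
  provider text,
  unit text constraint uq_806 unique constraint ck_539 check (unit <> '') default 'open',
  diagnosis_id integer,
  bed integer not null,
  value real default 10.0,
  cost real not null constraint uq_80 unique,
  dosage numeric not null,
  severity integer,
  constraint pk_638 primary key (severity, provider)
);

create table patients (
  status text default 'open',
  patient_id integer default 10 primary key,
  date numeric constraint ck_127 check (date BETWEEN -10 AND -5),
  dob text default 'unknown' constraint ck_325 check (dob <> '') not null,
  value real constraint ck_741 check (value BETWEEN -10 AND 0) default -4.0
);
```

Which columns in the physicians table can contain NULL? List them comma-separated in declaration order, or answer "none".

- name: CHECK does not forbid NULL (a CHECK constraint passes when its expression is NULL) → nullable.
- date: CHECK does not forbid NULL (a CHECK constraint passes when its expression is NULL) → nullable.
- severity: CHECK does not forbid NULL (a CHECK constraint passes when its expression is NULL) → nullable.
- result: part of the PRIMARY KEY, which implies NOT NULL → not nullable.
- physician_id: no NOT NULL constraint applies → nullable.
- dosage: declared NOT NULL → not nullable.
- policy_no: part of the PRIMARY KEY, which implies NOT NULL → not nullable.
- value: declared NOT NULL → not nullable.
- code: CHECK does not forbid NULL (a CHECK constraint passes when its expression is NULL) → nullable.

name, date, severity, physician_id, code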